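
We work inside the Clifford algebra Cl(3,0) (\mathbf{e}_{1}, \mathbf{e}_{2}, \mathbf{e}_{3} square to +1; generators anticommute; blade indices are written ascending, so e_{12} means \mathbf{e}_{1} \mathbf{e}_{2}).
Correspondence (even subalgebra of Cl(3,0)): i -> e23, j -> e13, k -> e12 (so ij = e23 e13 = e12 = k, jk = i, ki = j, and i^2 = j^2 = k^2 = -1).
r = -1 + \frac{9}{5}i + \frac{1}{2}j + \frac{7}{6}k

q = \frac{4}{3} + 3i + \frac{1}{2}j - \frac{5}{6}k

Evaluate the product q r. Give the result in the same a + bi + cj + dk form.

In blades: q = \frac{4}{3} - \frac{5}{6} e_{12} + \frac{1}{2} e_{13} + 3 e_{23}, r = -1 + \frac{7}{6} e_{12} + \frac{1}{2} e_{13} + \frac{9}{5} e_{23}.
Distribute q over r term by term (generator squares from the signature, products reordered to ascending indices): (\frac{4}{3})*r = -\frac{4}{3} + \frac{14}{9} e_{12} + \frac{2}{3} e_{13} + \frac{12}{5} e_{23}; (-\frac{5}{6} e_{12})*r = \frac{35}{36} + \frac{5}{6} e_{12} - \frac{3}{2} e_{13} + \frac{5}{12} e_{23}; (\frac{1}{2} e_{13})*r = -\frac{1}{4} - \frac{9}{10} e_{12} - \frac{1}{2} e_{13} + \frac{7}{12} e_{23}; (3 e_{23})*r = -\frac{27}{5} + \frac{3}{2} e_{12} - \frac{7}{2} e_{13} - 3 e_{23}.
Sum: -\frac{541}{90} + \frac{269}{90} e_{12} - \frac{29}{6} e_{13} + \frac{2}{5} e_{23}; translating back through the correspondence:
Answer: -\frac{541}{90} + \frac{2}{5}i - \frac{29}{6}j + \frac{269}{90}k


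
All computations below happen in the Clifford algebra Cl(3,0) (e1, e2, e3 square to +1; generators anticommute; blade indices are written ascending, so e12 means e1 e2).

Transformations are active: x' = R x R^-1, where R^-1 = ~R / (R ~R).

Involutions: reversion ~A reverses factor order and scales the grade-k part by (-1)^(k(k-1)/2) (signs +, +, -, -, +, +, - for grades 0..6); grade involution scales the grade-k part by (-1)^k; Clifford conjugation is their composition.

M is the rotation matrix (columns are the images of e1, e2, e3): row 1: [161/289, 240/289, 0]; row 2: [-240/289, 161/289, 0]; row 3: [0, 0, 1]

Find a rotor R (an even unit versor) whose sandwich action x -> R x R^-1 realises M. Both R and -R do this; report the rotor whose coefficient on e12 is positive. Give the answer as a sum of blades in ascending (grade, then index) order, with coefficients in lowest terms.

Method: write R = a + b12*e12 + b13*e13 + b23*e23 with a^2 + b12^2 + b13^2 + b23^2 = 1 (so R^-1 = ~R). Expanding the columns R e_j ~R gives tr M = 4a^2 - 1 and, from the antisymmetric part, M21 - M12 = -4a*b12, M13 - M31 = 4a*b13, M32 - M23 = -4a*b23.
Here tr M = 611/289, so a^2 = (1 + tr M)/4 = 225/289 and a = ±15/17. Taking a = 15/17: M21 - M12 = -480/289, M13 - M31 = 0, M32 - M23 = 0, giving b12 = 8/17, b13 = 0, b23 = 0, i.e. R = 15/17 + 8/17*e12.
Its e12 coefficient is already positive.
Answer: 15/17 + 8/17*e12. Why the constraint matters: R and -R act identically through the sandwich — M has trace 611/289 either way — so only the sign condition on e12 picks one of the two preimages.


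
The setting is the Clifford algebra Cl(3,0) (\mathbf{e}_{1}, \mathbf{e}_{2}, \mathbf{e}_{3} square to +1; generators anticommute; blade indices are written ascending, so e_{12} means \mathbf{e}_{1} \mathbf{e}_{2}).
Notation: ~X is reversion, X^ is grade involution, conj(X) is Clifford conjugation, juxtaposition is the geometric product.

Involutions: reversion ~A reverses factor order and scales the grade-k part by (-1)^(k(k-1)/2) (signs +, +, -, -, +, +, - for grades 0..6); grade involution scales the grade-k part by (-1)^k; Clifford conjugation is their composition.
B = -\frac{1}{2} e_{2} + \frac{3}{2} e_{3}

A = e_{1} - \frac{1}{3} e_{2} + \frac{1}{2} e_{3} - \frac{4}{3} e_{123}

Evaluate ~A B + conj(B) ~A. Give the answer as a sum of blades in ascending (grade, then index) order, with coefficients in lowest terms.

first term: \frac{11}{12} + \frac{3}{2} e_{12} + \frac{13}{6} e_{13} - \frac{1}{4} e_{23}
second term: -\frac{11}{12} - \frac{5}{2} e_{12} + \frac{5}{6} e_{13} - \frac{1}{4} e_{23}
Answer: -e_{12} + 3 e_{13} - \frac{1}{2} e_{23}


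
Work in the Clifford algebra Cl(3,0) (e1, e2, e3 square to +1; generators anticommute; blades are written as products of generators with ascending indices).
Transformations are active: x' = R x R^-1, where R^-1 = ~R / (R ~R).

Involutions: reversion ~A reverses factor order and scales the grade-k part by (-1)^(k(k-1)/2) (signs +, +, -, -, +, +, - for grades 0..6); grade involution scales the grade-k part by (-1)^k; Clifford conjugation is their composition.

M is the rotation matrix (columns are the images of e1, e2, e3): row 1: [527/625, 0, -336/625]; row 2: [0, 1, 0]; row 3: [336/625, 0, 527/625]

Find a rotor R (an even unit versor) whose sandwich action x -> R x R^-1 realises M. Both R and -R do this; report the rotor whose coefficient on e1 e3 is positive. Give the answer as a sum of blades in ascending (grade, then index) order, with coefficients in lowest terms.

Method: write R = a + b12*e1 e2 + b13*e1 e3 + b23*e2 e3 with a^2 + b12^2 + b13^2 + b23^2 = 1 (so R^-1 = ~R). Expanding the columns R e_j ~R gives tr M = 4a^2 - 1 and, from the antisymmetric part, M21 - M12 = -4a*b12, M13 - M31 = 4a*b13, M32 - M23 = -4a*b23.
Here tr M = 1679/625, so a^2 = (1 + tr M)/4 = 576/625 and a = ±24/25. Taking a = 24/25: M21 - M12 = 0, M13 - M31 = -672/625, M32 - M23 = 0, giving b12 = 0, b13 = -7/25, b23 = 0, i.e. R = 24/25 - 7/25*e1 e3.
Its e1 e3 coefficient is negative, so report the other preimage -R.
Answer: -24/25 + 7/25*e1 e3. Uniqueness: Spin(3) -> SO(3) maps R and -R to the same rotation of trace 1679/625; fixing the sign of the e1 e3 coefficient removes the ambiguity.


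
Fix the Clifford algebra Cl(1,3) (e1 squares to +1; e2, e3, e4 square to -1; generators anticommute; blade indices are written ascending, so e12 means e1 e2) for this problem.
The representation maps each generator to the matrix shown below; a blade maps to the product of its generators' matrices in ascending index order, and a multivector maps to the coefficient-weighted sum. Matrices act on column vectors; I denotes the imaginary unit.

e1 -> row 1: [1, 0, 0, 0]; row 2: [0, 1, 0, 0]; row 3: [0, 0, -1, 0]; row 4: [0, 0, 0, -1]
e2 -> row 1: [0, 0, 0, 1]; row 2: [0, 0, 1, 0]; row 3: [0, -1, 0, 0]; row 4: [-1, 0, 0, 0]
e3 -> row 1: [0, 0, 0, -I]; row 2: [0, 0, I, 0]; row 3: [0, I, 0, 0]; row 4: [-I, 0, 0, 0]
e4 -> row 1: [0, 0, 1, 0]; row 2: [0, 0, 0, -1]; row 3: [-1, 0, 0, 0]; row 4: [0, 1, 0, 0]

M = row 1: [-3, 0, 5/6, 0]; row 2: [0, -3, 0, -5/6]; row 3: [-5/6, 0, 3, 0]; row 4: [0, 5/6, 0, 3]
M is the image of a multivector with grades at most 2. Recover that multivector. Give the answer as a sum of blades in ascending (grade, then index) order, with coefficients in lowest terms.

Method: the blade images are trace-orthogonal — tr(rho(e_A) rho(e_B)^-1) = 4 if A = B and 0 otherwise — and rho(e_A)^-1 = (e_A)^2 * rho(e_A) with (e_A)^2 = +1 or -1, so the coefficient of e_A in the preimage is (e_A)^2 * tr(M rho(e_A))/4.
Nonzero projections over blades of grade <= 2: e1: (e1)^2 = +1, tr(M rho(e1)) = -12, coefficient -3; e4: (e4)^2 = -1, tr(M rho(e4)) = -10/3, coefficient 5/6. Every other blade of grade <= 2 projects to 0.
Answer: -3*e1 + 5/6*e4


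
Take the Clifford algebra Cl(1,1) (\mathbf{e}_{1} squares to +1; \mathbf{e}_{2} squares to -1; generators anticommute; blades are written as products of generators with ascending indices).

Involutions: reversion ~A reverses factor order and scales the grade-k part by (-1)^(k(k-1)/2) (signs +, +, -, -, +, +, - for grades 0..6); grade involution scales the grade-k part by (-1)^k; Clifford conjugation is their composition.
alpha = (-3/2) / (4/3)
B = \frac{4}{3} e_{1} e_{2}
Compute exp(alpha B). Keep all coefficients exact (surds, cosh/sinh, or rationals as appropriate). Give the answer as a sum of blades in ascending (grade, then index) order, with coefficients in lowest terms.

B^2 = (\frac{4}{3})^2*(e_{1} e_{2})^2 = \frac{16}{9}*(+1) = \frac{16}{9} (a basis 2-blade squares to minus the product of its generators' squares).
B^2 = \frac{16}{9} — the positive square puts this in the hyperbolic regime; l = \frac{4}{3}, alpha*l = - \frac{3}{2}, so exp(alpha B) = cosh(- \frac{3}{2}) + (sinh(- \frac{3}{2})/(\frac{4}{3}))*B = \cosh{\left(\frac{3}{2} \right)} + (- \frac{3 \sinh{\left(\frac{3}{2} \right)}}{4})*B.
Answer: \cosh{\left(\frac{3}{2} \right)} - \sinh{\left(\frac{3}{2} \right)} e_{1} e_{2}


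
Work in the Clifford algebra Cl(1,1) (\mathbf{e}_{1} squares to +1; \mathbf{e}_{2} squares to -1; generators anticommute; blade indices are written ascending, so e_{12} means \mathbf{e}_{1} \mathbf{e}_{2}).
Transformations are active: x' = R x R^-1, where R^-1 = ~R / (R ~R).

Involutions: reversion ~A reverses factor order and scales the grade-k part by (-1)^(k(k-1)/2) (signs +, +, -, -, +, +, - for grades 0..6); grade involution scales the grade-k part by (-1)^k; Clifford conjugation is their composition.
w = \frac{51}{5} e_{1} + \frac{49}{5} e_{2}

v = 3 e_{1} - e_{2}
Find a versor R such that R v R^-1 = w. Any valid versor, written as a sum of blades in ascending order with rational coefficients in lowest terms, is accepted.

Why this works: both vectors square to 8, so q(v) = q(w) and R = v + w = \frac{66}{5} e_{1} + \frac{44}{5} e_{2} carries v to w — its own direction survives, the complement (v - w)/2 flips.
Answer: \frac{66}{5} e_{1} + \frac{44}{5} e_{2}


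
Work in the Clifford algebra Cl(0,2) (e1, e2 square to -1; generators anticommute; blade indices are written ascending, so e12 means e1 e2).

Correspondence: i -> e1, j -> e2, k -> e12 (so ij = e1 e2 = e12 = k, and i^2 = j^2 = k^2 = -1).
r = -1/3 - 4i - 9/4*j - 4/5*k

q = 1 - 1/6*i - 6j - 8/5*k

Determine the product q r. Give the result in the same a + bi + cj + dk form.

In blades: q = 1 - 1/6*e1 - 6*e2 - 8/5*e12, r = -1/3 - 4*e1 - 9/4*e2 - 4/5*e12.
Distribute q over r term by term (generator squares from the signature, products reordered to ascending indices): (1)*r = -1/3 - 4*e1 - 9/4*e2 - 4/5*e12; (-1/6*e1)*r = -2/3 + 1/18*e1 - 2/15*e2 + 3/8*e12; (-6*e2)*r = -27/2 + 24/5*e1 + 2*e2 - 24*e12; (-8/5*e12)*r = -32/25 - 18/5*e1 + 32/5*e2 + 8/15*e12.
Sum: -789/50 - 247/90*e1 + 361/60*e2 - 2867/120*e12; translating back through the correspondence:
Answer: -789/50 - 247/90*i + 361/60*j - 2867/120*k


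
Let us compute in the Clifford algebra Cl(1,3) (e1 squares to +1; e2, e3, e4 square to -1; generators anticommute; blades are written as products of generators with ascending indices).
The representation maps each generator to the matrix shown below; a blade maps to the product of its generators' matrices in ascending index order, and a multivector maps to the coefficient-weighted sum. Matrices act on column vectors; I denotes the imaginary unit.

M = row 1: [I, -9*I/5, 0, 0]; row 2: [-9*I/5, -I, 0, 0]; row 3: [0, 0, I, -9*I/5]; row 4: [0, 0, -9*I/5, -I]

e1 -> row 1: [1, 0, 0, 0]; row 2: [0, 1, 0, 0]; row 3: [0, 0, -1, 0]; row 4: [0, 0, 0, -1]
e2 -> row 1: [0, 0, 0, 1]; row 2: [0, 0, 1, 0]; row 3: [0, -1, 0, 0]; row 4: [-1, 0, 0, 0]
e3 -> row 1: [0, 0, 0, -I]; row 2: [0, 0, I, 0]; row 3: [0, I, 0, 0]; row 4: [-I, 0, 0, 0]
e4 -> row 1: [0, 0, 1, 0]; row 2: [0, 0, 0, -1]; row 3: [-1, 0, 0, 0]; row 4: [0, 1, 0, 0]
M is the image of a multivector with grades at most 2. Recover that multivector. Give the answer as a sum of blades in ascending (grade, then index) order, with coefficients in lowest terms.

Method: the blade images are trace-orthogonal — tr(rho(e_A) rho(e_B)^-1) = 4 if A = B and 0 otherwise — and rho(e_A)^-1 = (e_A)^2 * rho(e_A) with (e_A)^2 = +1 or -1, so the coefficient of e_A in the preimage is (e_A)^2 * tr(M rho(e_A))/4.
Nonzero projections over blades of grade <= 2: e2 e3: (e2 e3)^2 = -1, tr(M rho(e2 e3)) = 4, coefficient -1; e3 e4: (e3 e4)^2 = -1, tr(M rho(e3 e4)) = -36/5, coefficient 9/5. Every other blade of grade <= 2 projects to 0.
Answer: -e2 e3 + 9/5*e3 e4


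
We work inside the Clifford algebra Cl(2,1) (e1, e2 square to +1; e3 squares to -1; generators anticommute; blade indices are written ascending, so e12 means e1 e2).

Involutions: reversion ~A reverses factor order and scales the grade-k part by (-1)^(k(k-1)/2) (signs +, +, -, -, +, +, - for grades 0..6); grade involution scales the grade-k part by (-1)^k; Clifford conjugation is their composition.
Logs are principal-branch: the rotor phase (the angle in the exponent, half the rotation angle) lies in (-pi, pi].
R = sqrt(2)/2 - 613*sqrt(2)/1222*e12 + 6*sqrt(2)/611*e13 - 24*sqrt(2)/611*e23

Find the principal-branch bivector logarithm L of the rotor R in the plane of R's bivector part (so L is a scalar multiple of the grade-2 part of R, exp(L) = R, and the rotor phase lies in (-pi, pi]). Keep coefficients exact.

The scalar part of R is sqrt(2)/2, and that scalar determines the rotor phase on the principal branch; recovering the unit plane as bivector-part over sine of the phase gives L = phase * plane.
Concretely: cos(phase) = sqrt(2)/2 gives phase = ±pi/4, and since phase/sin(phase) is even the sign is immaterial: L = (phase/sin(phase)) * <R>_2 = (sqrt(2)*pi/4) * <R>_2.
Answer: -613*pi/2444*e12 + 3*pi/611*e13 - 12*pi/611*e23


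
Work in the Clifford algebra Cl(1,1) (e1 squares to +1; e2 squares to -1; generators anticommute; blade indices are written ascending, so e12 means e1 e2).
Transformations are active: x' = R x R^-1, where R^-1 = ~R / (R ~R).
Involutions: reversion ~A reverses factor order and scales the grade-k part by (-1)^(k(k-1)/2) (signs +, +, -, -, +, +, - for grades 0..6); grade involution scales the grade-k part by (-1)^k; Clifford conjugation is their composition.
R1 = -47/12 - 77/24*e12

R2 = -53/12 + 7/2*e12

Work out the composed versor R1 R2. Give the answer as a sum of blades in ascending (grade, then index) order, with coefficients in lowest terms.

Distribute over the terms of R1 (each basis-blade product reordered to ascending indices, repeated generators contracted through their squares):
(-47/12) R2 = 2491/144 - 329/24*e12
(-77/24*e12) R2 = -539/48 + 4081/288*e12
Summing the partial products and collecting blades:
Answer: 437/72 + 133/288*e12


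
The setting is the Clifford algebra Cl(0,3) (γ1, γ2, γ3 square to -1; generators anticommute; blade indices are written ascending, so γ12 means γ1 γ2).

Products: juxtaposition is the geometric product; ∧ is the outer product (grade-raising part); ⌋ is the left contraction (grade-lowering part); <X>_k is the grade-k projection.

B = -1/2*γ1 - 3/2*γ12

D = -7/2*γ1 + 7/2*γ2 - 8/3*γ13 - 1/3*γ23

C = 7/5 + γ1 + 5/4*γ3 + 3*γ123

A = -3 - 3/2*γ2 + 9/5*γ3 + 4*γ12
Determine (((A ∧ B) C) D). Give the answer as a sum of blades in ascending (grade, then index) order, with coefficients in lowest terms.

step 1: 3/2*γ1 + 15/4*γ12 + 9/10*γ13 - 27/10*γ123
step 2: -48/5 + 39/40*γ1 + 129/20*γ2 - 207/20*γ3 + 69/8*γ12 + 627/200*γ13 - 9/5*γ23 + 363/400*γ123
step 3: -4561/400 + 6263/200*γ1 - 25103/400*γ2 - 5009/400*γ3 + 8057/400*γ12 - 3659/800*γ13 + 15681/800*γ23 + 4881/400*γ123
Answer: -4561/400 + 6263/200*γ1 - 25103/400*γ2 - 5009/400*γ3 + 8057/400*γ12 - 3659/800*γ13 + 15681/800*γ23 + 4881/400*γ123


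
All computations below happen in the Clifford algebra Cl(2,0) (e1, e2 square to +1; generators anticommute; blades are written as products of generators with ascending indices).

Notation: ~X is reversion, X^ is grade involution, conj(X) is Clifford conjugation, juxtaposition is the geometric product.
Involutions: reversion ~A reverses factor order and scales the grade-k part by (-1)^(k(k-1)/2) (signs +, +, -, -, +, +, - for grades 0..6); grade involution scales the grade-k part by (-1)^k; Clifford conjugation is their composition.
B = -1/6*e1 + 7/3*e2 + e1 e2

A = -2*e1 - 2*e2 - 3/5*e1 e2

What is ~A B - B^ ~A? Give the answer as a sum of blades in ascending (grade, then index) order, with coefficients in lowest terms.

first term: -74/15 + 17/5*e1 - 19/10*e2 - 5*e1 e2
second term: 56/15 - 3/5*e1 + 21/10*e2 - 5*e1 e2
Answer: -26/3 + 4*e1 - 4*e2


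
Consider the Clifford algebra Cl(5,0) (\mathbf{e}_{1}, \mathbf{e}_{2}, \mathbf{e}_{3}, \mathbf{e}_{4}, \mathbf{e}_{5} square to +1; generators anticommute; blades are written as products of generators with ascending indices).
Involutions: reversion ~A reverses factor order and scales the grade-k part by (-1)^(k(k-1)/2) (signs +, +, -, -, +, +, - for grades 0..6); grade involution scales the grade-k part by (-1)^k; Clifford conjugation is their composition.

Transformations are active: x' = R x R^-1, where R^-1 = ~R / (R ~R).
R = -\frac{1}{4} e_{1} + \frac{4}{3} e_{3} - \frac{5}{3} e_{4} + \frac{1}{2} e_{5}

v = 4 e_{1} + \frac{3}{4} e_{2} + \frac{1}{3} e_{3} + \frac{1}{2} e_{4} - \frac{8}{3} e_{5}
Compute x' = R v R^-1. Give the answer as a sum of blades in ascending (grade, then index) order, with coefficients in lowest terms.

~R = -\frac{1}{4} e_{1} + \frac{4}{3} e_{3} - \frac{5}{3} e_{4} + \frac{1}{2} e_{5}, and R ~R = \frac{701}{144}, so R^-1 = ~R / (\frac{701}{144}).
R v = -\frac{49}{18} - \frac{3}{16} e_{1} e_{2} - \frac{65}{12} e_{1} e_{3} + \frac{157}{24} e_{1} e_{4} - \frac{4}{3} e_{1} e_{5} - e_{2} e_{3} + \frac{5}{4} e_{2} e_{4} - \frac{3}{8} e_{2} e_{5} + \frac{11}{9} e_{3} e_{4} - \frac{67}{18} e_{3} e_{5} + \frac{151}{36} e_{4} e_{5}
Answer: -\frac{2608}{701} e_{1} - \frac{3}{4} e_{2} - \frac{1279}{701} e_{3} + \frac{5737}{4206} e_{4} + \frac{4432}{2103} e_{5}


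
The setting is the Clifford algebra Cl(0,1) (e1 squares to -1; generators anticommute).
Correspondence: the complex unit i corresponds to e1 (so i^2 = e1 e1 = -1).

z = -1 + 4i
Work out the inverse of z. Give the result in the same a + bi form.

In blades: z = -1 + 4*e1.
With qbar = -1 - 4*e1 (scalar fixed, mapped units negated), z qbar = 17 (the sum of squared coefficients), so z^-1 = qbar / (17) = -1/17 - 4/17*e1; translating back:
Answer: -1/17 - 4/17*i


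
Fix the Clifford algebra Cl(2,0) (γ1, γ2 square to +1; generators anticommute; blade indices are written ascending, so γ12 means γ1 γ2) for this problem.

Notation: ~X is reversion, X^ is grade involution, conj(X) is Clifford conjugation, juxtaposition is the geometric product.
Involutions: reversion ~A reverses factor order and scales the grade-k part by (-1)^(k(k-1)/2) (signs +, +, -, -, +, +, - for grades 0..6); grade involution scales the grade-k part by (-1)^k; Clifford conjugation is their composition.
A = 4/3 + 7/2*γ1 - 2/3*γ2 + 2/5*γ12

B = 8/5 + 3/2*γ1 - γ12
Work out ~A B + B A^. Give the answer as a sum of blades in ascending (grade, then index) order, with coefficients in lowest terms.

first term: 419/60 + 104/15*γ1 - 119/30*γ2 - 73/75*γ12
second term: -163/60 - 64/15*γ1 - 11/6*γ2 + 23/75*γ12
Answer: 64/15 + 8/3*γ1 - 29/5*γ2 - 2/3*γ12


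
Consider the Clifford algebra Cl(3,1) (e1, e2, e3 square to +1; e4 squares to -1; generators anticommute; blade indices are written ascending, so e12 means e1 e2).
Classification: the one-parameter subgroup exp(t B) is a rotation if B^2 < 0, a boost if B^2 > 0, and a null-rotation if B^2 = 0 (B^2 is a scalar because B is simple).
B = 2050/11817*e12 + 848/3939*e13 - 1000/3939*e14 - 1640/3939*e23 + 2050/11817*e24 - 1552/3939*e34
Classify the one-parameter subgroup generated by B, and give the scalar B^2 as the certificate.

B^2 term by term: the squares give (2050/11817)^2*(e12)^2 + (848/3939)^2*(e13)^2 + (-1000/3939)^2*(e14)^2 + (-1640/3939)^2*(e23)^2 + (2050/11817)^2*(e24)^2 + (-1552/3939)^2*(e34)^2 = 4202500/139641489*(-1) + 719104/15515721*(-1) + 1000000/15515721*(+1) + 2689600/15515721*(-1) + 4202500/139641489*(+1) + 2408704/15515721*(+1) = 0 (each basis 2-blade squares to minus the product of its generators' squares); cross terms between blades sharing an index anticommute and cancel; the commuting (index-disjoint) pairs give grade-4 terms 2*c*c'*(blade product), which cancel blade by blade — e1234: -6363200/46547163 - 3476800/46547163 + 3280000/15515721 = 0 — confirming B is simple. So B^2 = 0.
Answer: null-rotation, certificate B^2 = 0. Key observation: B^2 = 0 is a conjugation invariant, so its sign decides the class regardless of the surface form of B.


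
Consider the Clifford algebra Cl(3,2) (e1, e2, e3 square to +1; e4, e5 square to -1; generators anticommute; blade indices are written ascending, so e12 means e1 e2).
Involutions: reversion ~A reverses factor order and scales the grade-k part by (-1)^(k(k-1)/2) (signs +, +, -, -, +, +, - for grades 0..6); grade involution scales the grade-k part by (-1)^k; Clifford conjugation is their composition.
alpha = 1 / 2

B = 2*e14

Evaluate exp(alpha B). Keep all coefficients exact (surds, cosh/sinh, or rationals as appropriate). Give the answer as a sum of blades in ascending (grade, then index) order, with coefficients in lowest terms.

B^2 = (2)^2*(e14)^2 = 4*(+1) = 4 (a basis 2-blade squares to minus the product of its generators' squares).
B^2 = 4 — a positive square means the series sums to a boost: l = 2, alpha*l = 1, so exp(alpha B) = cosh(1) + (sinh(1)/2)*B = cosh(1) + (sinh(1)/2)*B.
Answer: cosh(1) + sinh(1)*e14


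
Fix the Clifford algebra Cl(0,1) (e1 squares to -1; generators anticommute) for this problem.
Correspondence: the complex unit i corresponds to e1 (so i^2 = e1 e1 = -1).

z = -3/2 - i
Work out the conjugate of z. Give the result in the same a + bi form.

In blades: z = -3/2 - e1.
Conjugation here is Clifford conjugation: the scalar is fixed and the grade-1 and grade-2 blades all flip sign, giving -3/2 + e1; translating back:
Answer: -3/2 + i


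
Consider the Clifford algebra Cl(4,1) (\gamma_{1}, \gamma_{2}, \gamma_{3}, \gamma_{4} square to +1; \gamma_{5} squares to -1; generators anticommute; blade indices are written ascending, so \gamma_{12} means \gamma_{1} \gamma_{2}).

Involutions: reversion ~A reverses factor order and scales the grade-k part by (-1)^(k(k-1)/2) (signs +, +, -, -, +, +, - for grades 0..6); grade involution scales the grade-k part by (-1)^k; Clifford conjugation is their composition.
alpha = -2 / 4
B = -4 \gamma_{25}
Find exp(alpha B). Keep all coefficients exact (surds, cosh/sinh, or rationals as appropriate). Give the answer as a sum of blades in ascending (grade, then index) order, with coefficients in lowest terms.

B^2 = (-4)^2*(\gamma_{25})^2 = 16*(+1) = 16 (a basis 2-blade squares to minus the product of its generators' squares).
B^2 = 16 — the positive square puts this in the hyperbolic regime; l = 4, alpha*l = -2, so exp(alpha B) = cosh(-2) + (sinh(-2)/4)*B = \cosh{\left(2 \right)} + (- \frac{\sinh{\left(2 \right)}}{4})*B.
Answer: \cosh{\left(2 \right)} + \sinh{\left(2 \right)} \gamma_{25}


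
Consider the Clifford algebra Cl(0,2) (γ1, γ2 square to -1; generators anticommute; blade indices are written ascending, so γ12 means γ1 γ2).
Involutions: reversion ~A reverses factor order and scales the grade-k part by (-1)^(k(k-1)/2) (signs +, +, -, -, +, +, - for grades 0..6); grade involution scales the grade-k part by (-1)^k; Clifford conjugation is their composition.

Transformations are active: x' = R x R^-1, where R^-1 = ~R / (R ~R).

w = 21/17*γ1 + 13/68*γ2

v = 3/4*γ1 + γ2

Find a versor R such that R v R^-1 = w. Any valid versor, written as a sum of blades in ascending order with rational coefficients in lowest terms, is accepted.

Take R = v + w = 135/68*γ1 + 81/68*γ2. Because q(v) = q(w) = -25/16, conjugation by R sends v exactly to w.
Answer: 135/68*γ1 + 81/68*γ2


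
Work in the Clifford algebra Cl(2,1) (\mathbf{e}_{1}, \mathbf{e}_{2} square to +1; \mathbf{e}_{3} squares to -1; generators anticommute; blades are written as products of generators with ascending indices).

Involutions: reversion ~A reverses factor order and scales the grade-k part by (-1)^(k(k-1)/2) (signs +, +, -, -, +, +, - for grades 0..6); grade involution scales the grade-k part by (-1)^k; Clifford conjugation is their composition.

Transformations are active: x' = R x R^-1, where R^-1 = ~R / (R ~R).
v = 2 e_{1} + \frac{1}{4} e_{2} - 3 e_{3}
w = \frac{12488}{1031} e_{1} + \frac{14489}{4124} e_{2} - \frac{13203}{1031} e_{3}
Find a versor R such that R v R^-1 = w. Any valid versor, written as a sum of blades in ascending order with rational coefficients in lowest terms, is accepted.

Why this works: both vectors square to -\frac{79}{16}, so q(v) = q(w) and R = v + w = \frac{14550}{1031} e_{1} + \frac{3880}{1031} e_{2} - \frac{16296}{1031} e_{3} carries v to w — its own direction survives, the complement (v - w)/2 flips.
Answer: \frac{14550}{1031} e_{1} + \frac{3880}{1031} e_{2} - \frac{16296}{1031} e_{3}


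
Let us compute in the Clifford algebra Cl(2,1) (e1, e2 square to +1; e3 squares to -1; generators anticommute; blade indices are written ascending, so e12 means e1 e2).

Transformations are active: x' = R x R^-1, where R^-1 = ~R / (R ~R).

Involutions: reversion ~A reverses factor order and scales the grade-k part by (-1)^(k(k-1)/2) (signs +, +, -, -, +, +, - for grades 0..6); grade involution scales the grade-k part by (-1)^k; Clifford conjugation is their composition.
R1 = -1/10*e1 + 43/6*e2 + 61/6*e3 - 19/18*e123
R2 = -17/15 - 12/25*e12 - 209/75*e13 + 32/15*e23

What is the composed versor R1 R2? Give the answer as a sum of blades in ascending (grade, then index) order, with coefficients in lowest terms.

Distribute over the terms of R1 (each basis-blade product reordered to ascending indices, repeated generators contracted through their squares):
(-1/10*e1) R2 = 17/150*e1 + 6/125*e2 + 209/750*e3 - 16/75*e123
(43/6*e2) R2 = 86/25*e1 - 731/90*e2 + 688/45*e3 + 8987/450*e123
(61/6*e3) R2 = -12749/450*e1 + 976/45*e2 - 1037/90*e3 - 122/25*e123
(-19/18*e123) R2 = -304/135*e1 - 3971/1350*e2 - 38/75*e3 + 323/270*e123
Summing the partial products and collecting blades:
Answer: -3649/135*e1 + 36022/3375*e2 + 1327/375*e3 + 434/27*e123


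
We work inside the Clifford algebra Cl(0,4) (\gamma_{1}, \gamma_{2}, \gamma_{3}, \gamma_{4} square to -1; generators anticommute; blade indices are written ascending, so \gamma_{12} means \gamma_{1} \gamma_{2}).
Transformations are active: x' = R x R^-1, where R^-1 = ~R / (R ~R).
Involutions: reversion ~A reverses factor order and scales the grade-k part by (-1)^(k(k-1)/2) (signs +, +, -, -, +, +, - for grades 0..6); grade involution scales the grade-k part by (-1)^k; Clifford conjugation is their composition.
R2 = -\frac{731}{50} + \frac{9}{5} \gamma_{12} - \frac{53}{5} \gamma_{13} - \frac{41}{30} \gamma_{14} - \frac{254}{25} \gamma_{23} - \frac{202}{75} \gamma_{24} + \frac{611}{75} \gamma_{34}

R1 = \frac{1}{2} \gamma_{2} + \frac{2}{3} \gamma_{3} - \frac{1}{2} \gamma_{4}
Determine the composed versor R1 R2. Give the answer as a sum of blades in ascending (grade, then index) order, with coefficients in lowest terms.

Distribute over the terms of R1 (each basis-blade product reordered to ascending indices, repeated generators contracted through their squares):
(\frac{1}{2} \gamma_{2}) R2 = \frac{9}{10} \gamma_{1} - \frac{731}{100} \gamma_{2} + \frac{127}{25} \gamma_{3} + \frac{101}{75} \gamma_{4} + \frac{53}{10} \gamma_{123} + \frac{41}{60} \gamma_{124} + \frac{611}{150} \gamma_{234}
(\frac{2}{3} \gamma_{3}) R2 = -\frac{106}{15} \gamma_{1} - \frac{508}{75} \gamma_{2} - \frac{731}{75} \gamma_{3} - \frac{1222}{225} \gamma_{4} + \frac{6}{5} \gamma_{123} + \frac{41}{45} \gamma_{134} + \frac{404}{225} \gamma_{234}
(-\frac{1}{2} \gamma_{4}) R2 = \frac{41}{60} \gamma_{1} + \frac{101}{75} \gamma_{2} - \frac{611}{150} \gamma_{3} + \frac{731}{100} \gamma_{4} - \frac{9}{10} \gamma_{124} + \frac{53}{10} \gamma_{134} + \frac{127}{25} \gamma_{234}
Summing the partial products and collecting blades:
Answer: -\frac{329}{60} \gamma_{1} - \frac{3821}{300} \gamma_{2} - \frac{437}{50} \gamma_{3} + \frac{2903}{900} \gamma_{4} + \frac{13}{2} \gamma_{123} - \frac{13}{60} \gamma_{124} + \frac{559}{90} \gamma_{134} + \frac{4927}{450} \gamma_{234}


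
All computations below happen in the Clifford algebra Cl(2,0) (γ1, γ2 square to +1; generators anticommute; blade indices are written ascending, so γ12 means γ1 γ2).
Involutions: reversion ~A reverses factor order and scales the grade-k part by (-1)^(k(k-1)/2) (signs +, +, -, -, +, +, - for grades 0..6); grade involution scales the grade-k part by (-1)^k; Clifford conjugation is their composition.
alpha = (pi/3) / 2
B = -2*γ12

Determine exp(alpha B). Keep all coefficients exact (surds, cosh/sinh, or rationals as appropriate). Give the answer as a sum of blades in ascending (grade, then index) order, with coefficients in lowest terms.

B^2 = (-2)^2*(γ12)^2 = 4*(-1) = -4 (a basis 2-blade squares to minus the product of its generators' squares).
B^2 = -4 — B^2 < 0, so the exponential closes trigonometrically: l = 2, alpha*l = pi/3, so exp(alpha B) = cos(pi/3) + (sin(pi/3)/2)*B = 1/2 + (sqrt(3)/4)*B.
Answer: 1/2 - sqrt(3)/2*γ12


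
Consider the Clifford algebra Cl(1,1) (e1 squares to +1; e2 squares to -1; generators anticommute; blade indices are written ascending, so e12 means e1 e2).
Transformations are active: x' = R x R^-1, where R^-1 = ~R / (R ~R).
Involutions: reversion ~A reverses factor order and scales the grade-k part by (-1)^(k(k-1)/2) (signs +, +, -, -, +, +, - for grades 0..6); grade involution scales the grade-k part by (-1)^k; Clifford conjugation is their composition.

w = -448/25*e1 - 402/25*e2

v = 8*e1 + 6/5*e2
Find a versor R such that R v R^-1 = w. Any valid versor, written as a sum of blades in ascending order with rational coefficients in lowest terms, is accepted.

Here q(v) = q(w) = 1564/25; the classical choice R = v + w = -248/25*e1 - 372/25*e2 then realises v -> w under the sandwich.
Answer: -248/25*e1 - 372/25*e2


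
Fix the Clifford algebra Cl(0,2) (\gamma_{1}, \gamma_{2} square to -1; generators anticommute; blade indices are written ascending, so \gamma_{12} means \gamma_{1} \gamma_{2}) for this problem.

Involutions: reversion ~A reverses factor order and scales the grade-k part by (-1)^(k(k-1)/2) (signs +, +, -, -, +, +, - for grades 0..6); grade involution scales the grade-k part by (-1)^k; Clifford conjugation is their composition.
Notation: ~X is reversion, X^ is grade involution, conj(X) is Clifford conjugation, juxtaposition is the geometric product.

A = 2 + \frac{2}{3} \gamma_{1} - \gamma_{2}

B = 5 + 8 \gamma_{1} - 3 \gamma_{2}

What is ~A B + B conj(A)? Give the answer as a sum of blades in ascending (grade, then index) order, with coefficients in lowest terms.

first term: \frac{5}{3} + \frac{58}{3} \gamma_{1} - 11 \gamma_{2} + 6 \gamma_{12}
second term: \frac{55}{3} + \frac{38}{3} \gamma_{1} - \gamma_{2} + 6 \gamma_{12}
Answer: 20 + 32 \gamma_{1} - 12 \gamma_{2} + 12 \gamma_{12}


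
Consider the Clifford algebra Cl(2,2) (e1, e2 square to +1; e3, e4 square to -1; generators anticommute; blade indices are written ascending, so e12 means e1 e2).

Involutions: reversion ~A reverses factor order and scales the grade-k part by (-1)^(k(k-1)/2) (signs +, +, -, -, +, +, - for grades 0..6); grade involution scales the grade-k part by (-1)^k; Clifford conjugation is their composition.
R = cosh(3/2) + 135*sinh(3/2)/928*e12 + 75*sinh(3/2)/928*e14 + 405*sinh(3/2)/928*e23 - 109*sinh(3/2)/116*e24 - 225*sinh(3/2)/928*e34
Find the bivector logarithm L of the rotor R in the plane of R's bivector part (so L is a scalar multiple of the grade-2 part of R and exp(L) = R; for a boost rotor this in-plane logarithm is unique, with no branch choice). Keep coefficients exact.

The scalar part of R is cosh(3/2), so cosh pins the rapidity up to sign — the sign comes from the bivector part; dividing that part by sinh of the rapidity yields the plane, and the in-plane L = rapidity * plane is unique because the two sign choices cancel.
Concretely: cosh(rapidity) = cosh(3/2) gives rapidity = ±3/2, and since rapidity/sinh(rapidity) is even the sign is immaterial: L = (rapidity/sinh(rapidity)) * <R>_2 = (3/(2*sinh(3/2))) * <R>_2.
Answer: 405/1856*e12 + 225/1856*e14 + 1215/1856*e23 - 327/232*e24 - 675/1856*e34


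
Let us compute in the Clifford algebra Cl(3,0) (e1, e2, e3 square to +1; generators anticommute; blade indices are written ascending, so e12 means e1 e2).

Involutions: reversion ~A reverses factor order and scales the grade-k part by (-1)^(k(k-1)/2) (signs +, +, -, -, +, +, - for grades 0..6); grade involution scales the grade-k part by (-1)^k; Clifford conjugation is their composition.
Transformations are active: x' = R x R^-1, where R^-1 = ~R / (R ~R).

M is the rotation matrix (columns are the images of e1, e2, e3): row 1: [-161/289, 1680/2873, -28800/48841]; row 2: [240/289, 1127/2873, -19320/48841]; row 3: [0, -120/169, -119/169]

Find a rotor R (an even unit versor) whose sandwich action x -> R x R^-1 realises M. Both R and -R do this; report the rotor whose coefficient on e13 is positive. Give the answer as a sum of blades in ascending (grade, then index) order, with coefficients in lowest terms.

Method: write R = a + b12*e12 + b13*e13 + b23*e23 with a^2 + b12^2 + b13^2 + b23^2 = 1 (so R^-1 = ~R). Expanding the columns R e_j ~R gives tr M = 4a^2 - 1 and, from the antisymmetric part, M21 - M12 = -4a*b12, M13 - M31 = 4a*b13, M32 - M23 = -4a*b23.
Here tr M = -42441/48841, so a^2 = (1 + tr M)/4 = 1600/48841 and a = ±40/221. Taking a = 40/221: M21 - M12 = 12000/48841, M13 - M31 = -28800/48841, M32 - M23 = -15360/48841, giving b12 = -75/221, b13 = -180/221, b23 = 96/221, i.e. R = 40/221 - 75/221*e12 - 180/221*e13 + 96/221*e23.
Its e13 coefficient is negative, so report the other preimage -R.
Answer: -40/221 + 75/221*e12 + 180/221*e13 - 96/221*e23. Uniqueness: Spin(3) -> SO(3) maps R and -R to the same rotation of trace -42441/48841; fixing the sign of the e13 coefficient removes the ambiguity.


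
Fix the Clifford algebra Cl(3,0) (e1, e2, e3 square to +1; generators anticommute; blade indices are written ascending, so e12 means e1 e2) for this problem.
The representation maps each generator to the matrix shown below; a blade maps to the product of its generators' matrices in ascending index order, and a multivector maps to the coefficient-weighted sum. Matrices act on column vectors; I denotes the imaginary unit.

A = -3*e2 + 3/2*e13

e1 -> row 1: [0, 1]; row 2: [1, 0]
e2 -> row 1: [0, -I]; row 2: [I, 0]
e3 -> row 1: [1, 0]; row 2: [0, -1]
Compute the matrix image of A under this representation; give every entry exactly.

Bivector images (products of the table entries): rho(e13) = rho(e1)rho(e3) = row 1: [0, -1]; row 2: [1, 0].
M = (-3)*rho(e2) + (3/2)*rho(e13), summed entrywise:
Answer: row 1: [0, -3/2 + 3*I]; row 2: [3/2 - 3*I, 0]


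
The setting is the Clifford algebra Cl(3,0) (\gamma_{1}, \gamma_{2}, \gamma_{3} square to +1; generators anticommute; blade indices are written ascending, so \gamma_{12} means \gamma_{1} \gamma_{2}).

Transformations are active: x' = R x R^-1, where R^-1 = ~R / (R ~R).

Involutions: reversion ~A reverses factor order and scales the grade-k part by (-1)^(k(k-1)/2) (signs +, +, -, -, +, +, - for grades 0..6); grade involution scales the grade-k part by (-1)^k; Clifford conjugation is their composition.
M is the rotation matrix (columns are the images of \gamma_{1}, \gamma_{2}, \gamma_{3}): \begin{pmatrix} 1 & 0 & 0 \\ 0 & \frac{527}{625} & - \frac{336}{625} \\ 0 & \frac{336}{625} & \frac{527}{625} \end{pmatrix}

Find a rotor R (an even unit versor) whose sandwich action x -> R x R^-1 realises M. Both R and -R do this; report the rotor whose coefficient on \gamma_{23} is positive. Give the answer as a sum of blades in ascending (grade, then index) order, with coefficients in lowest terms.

Method: write R = a + b12*\gamma_{12} + b13*\gamma_{13} + b23*\gamma_{23} with a^2 + b12^2 + b13^2 + b23^2 = 1 (so R^-1 = ~R). Expanding the columns R e_j ~R gives tr M = 4a^2 - 1 and, from the antisymmetric part, M21 - M12 = -4a*b12, M13 - M31 = 4a*b13, M32 - M23 = -4a*b23.
Here tr M = \frac{1679}{625}, so a^2 = (1 + tr M)/4 = \frac{576}{625} and a = ±\frac{24}{25}. Taking a = \frac{24}{25}: M21 - M12 = 0, M13 - M31 = 0, M32 - M23 = \frac{672}{625}, giving b12 = 0, b13 = 0, b23 = -\frac{7}{25}, i.e. R = \frac{24}{25} - \frac{7}{25} \gamma_{23}.
Its \gamma_{23} coefficient is negative, so report the other preimage -R.
Answer: -\frac{24}{25} + \frac{7}{25} \gamma_{23}. Recall the cover is two-to-one: with M of trace \frac{1679}{625}, both preimages act alike, and the stated \gamma_{23} sign chooses the sheet.


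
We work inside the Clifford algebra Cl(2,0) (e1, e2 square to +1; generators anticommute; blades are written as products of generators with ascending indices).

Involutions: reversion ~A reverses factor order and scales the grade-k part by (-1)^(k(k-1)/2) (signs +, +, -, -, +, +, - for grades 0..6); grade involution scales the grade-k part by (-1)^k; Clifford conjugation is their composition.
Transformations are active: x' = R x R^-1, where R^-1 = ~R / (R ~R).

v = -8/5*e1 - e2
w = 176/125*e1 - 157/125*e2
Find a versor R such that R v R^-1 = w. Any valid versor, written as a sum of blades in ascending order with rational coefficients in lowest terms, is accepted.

Construction: equal norms (both 89/25) license R = v + w = -24/125*e1 - 282/125*e2 — nothing changes along that direction, while (v - w)/2 changes sign, so v maps onto w.
Answer: -24/125*e1 - 282/125*e2


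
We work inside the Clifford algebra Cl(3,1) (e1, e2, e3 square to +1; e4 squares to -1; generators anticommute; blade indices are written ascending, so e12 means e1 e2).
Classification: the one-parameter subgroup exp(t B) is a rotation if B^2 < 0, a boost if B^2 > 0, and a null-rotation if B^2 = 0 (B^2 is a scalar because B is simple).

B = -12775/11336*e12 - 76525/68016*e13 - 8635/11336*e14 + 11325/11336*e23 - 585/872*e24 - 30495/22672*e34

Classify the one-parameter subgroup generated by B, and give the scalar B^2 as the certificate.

B^2 term by term: the squares give (-12775/11336)^2*(e12)^2 + (-76525/68016)^2*(e13)^2 + (-8635/11336)^2*(e14)^2 + (11325/11336)^2*(e23)^2 + (-585/872)^2*(e24)^2 + (-30495/22672)^2*(e34)^2 = 163200625/128504896*(-1) + 5856075625/4626176256*(-1) + 74563225/128504896*(+1) + 128255625/128504896*(-1) + 342225/760384*(+1) + 929945025/514019584*(+1) = -25/36 (each basis 2-blade squares to minus the product of its generators' squares); cross terms between blades sharing an index anticommute and cancel; the commuting (index-disjoint) pairs give grade-4 terms 2*c*c'*(blade product), which cancel blade by blade — e1234: 389573625/128504896 - 1147875/760384 - 97791375/64252448 = 0 — confirming B is simple. So B^2 = -25/36.
Answer: rotation, certificate B^2 = -25/36. The invariant at work: B^2 = -25/36 is unchanged by conjugation, hence its sign classifies the subgroup whatever basis B is written in.


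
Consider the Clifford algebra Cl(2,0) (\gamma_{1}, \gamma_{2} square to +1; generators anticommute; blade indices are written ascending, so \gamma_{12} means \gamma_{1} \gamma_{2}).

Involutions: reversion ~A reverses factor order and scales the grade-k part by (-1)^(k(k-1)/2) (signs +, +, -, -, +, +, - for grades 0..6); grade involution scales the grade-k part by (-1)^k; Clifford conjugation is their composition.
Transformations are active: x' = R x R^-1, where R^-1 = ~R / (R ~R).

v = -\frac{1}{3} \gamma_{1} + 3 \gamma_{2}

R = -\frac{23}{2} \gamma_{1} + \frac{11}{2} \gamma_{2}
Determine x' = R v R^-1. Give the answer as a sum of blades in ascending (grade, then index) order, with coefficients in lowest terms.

~R = -\frac{23}{2} \gamma_{1} + \frac{11}{2} \gamma_{2}, and R ~R = \frac{325}{2}, so R^-1 = ~R / (\frac{325}{2}).
R v = \frac{61}{3} - \frac{98}{3} \gamma_{12}
Answer: -\frac{827}{325} \gamma_{1} - \frac{1583}{975} \gamma_{2}


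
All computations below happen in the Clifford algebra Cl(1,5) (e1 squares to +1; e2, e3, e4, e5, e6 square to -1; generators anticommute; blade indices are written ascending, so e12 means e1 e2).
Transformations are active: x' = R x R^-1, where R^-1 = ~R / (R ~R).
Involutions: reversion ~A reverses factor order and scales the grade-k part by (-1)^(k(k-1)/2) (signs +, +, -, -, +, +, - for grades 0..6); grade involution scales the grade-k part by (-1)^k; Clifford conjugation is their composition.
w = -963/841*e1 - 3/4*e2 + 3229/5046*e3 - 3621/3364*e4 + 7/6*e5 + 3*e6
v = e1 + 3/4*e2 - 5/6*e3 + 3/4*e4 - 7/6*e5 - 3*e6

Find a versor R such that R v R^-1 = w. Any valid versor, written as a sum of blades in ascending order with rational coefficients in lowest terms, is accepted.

Take R = v + w = -122/841*e1 - 488/2523*e3 - 549/1682*e4. Because q(v) = q(w) = -805/72, conjugation by R sends v exactly to w.
Answer: -122/841*e1 - 488/2523*e3 - 549/1682*e4
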